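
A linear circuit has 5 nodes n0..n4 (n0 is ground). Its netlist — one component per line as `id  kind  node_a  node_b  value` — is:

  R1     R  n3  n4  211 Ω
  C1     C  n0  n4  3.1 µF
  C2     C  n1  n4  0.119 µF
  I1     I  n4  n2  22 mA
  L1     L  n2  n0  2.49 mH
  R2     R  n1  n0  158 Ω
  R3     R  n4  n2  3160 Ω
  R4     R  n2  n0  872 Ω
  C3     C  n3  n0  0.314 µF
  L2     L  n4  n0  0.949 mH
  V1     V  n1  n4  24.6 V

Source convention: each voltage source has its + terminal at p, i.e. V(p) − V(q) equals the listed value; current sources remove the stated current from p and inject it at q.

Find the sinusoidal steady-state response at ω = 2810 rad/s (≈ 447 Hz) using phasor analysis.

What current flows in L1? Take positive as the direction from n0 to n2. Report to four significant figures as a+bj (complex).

Element admittances at ω=2810 rad/s:
  Y(R1) = 0.004739+0.000j S between n3,n4
  Y(C1) = 0.000+0.008711j S between n0,n4
  Y(C2) = 0.000+0.0003344j S between n1,n4
  I1: injects 0.022 A into n2 (from n4)
  Y(L1) = 0.000-0.1429j S between n2,n0
  Y(R2) = 0.006329+0.000j S between n1,n0
  Y(R3) = 0.0003165+0.000j S between n4,n2
  Y(R4) = 0.001147+0.000j S between n2,n0
  Y(C3) = 0.000+0.0008823j S between n3,n0
  Y(L2) = 0.000-0.3750j S between n4,n0
  V1: constraint V(n1)−V(n4) = 24.6
Assemble and solve the 5×5 MNA system:
  V(n1)=24.59-0.4861j  V(n2)=0.002652+0.1539j  V(n3)=-0.09634-0.4682j  V(n4)=-0.009184-0.4861j
  i(V1)=-0.1556-0.005149j

-0.02199+0.0003790j A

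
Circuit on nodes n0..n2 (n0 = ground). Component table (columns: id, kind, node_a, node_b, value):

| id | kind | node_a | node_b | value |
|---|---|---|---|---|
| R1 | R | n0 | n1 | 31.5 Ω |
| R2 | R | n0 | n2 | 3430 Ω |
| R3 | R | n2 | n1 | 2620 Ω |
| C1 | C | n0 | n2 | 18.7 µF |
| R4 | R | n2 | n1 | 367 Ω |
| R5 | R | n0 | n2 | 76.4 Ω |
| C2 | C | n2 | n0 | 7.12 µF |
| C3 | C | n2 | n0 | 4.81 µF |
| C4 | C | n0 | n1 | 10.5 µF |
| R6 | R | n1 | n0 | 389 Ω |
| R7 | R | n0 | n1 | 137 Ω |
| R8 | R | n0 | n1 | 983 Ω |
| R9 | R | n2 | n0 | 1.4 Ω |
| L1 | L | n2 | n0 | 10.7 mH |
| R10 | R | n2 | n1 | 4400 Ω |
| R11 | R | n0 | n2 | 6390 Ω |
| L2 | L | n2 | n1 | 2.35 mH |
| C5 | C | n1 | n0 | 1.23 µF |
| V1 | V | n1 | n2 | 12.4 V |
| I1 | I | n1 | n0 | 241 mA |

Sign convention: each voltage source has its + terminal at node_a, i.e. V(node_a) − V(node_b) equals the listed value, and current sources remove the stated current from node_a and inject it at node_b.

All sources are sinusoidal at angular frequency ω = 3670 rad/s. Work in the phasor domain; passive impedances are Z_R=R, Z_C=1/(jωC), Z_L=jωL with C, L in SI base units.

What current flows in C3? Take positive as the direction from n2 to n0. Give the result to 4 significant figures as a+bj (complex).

0.008999-0.01915j A

Element admittances at ω=3670 rad/s:
  Y(R1) = 0.03175+0.000j S between n0,n1
  Y(R2) = 0.0002915+0.000j S between n0,n2
  Y(R3) = 0.0003817+0.000j S between n2,n1
  Y(C1) = 0.000+0.06863j S between n0,n2
  Y(R4) = 0.002725+0.000j S between n2,n1
  Y(R5) = 0.01309+0.000j S between n0,n2
  Y(C2) = 0.000+0.02613j S between n2,n0
  Y(C3) = 0.000+0.01765j S between n2,n0
  Y(C4) = 0.000+0.03853j S between n0,n1
  Y(R6) = 0.002571+0.000j S between n1,n0
  Y(R7) = 0.007299+0.000j S between n0,n1
  Y(R8) = 0.001017+0.000j S between n0,n1
  Y(R9) = 0.7143+0.000j S between n2,n0
  Y(L1) = 0.000-0.02547j S between n2,n0
  Y(R10) = 0.0002273+0.000j S between n2,n1
  Y(R11) = 0.0001565+0.000j S between n0,n2
  Y(L2) = 0.000-0.1159j S between n2,n1
  Y(C5) = 0.000+0.004514j S between n1,n0
  V1: constraint V(n1)−V(n2) = 12.4
  I1: injects 0.241 A into n0 (from n1)
Assemble and solve the 3×3 MNA system:
  V(n1)=11.32-0.5098j  V(n2)=-1.085-0.5098j
  i(V1)=-0.7867+0.9724j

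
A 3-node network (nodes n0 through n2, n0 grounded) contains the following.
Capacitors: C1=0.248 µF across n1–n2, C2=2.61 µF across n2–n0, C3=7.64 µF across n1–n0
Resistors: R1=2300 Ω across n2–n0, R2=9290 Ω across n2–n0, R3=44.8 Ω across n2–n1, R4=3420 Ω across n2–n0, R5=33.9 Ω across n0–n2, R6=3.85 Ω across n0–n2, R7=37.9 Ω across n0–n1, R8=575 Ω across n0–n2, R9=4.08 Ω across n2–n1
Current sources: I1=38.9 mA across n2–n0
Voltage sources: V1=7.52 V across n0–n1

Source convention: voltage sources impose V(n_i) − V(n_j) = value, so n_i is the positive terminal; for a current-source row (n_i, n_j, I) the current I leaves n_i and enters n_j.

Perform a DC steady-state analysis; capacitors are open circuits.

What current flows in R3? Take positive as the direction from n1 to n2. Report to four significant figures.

Apply KCL at each of the 2 non-ground nodes and solve the resulting linear system.
Node n1: branches {C1, R3, R7, R9, C3, V1} → V_1 = -7.520
Node n2: branches {C1, R1, R2, R3, I1, R4, R5, R6, C2, R8, R9} → V_2 = -3.666
Source currents: i(V1)=-1.229

-0.08604 A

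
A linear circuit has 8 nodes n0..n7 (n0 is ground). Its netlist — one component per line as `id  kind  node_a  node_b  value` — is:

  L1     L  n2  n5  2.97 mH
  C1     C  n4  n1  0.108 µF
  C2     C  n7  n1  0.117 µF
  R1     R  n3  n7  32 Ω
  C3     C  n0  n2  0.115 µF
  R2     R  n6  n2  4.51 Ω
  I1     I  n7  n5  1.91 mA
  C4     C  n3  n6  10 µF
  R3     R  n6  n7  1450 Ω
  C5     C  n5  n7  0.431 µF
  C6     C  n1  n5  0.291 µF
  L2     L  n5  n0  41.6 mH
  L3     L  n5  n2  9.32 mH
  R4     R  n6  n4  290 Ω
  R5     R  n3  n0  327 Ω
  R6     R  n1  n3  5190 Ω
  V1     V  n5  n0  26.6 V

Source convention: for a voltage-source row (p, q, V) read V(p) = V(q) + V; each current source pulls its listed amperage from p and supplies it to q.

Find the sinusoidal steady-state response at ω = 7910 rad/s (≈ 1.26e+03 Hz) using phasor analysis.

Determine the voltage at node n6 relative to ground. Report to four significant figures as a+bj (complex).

Apply KCL at each of the 7 non-ground nodes and solve the resulting linear system.
Node n1: branches {C1, C2, C6, R6} → V_1 = 26.53-0.4304j
Node n2: branches {L1, C3, R2, L3} → V_2 = 27.00-1.557j
Node n3: branches {R1, C4, R5, R6} → V_3 = 26.63-0.4740j
Node n4: branches {C1, R4} → V_4 = 26.35-1.505j
Node n5: branches {L1, I1, C5, C6, L2, L3, V1} → V_5 = 26.60+0.000j
Node n6: branches {R2, C4, R3, R4} → V_6 = 26.62-1.549j
Node n7: branches {C2, R1, I1, R3, C5} → V_7 = 26.51-0.4878j
Source currents: i(V1)=-0.08285+0.05772j

26.62-1.549j V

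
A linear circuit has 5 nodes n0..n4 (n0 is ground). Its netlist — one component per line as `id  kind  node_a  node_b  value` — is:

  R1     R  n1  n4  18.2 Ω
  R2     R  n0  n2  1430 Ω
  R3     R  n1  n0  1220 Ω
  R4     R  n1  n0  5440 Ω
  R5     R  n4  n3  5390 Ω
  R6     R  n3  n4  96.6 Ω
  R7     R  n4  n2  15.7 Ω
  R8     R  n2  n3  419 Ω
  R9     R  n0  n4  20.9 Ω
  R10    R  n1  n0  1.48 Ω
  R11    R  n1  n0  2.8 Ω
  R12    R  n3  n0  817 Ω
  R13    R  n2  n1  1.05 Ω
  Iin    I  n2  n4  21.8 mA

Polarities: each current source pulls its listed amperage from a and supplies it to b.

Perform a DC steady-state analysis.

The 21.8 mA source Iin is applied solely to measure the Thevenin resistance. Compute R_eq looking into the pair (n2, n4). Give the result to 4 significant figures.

Element admittances at DC:
  Y(R1) = 0.05495 S between n1,n4
  Y(R2) = 0.0006993 S between n0,n2
  Y(R3) = 0.0008197 S between n1,n0
  Y(R4) = 0.0001838 S between n1,n0
  Y(R5) = 0.0001855 S between n4,n3
  Y(R6) = 0.01035 S between n3,n4
  Y(R7) = 0.06369 S between n4,n2
  Y(R8) = 0.002387 S between n2,n3
  Y(R9) = 0.04785 S between n0,n4
  Y(R10) = 0.6757 S between n1,n0
  Y(R11) = 0.3571 S between n1,n0
  Y(R12) = 0.001224 S between n3,n0
  Y(R13) = 0.9524 S between n2,n1
  Iin: injects 0.0218 A into n4 (from n2)
Assemble and solve the 4×4 MNA system:
  V(n1)=-0.005628  V(n2)=-0.01897  V(n3)=0.08595  V(n4)=0.1197

R_eq = 6.361 Ω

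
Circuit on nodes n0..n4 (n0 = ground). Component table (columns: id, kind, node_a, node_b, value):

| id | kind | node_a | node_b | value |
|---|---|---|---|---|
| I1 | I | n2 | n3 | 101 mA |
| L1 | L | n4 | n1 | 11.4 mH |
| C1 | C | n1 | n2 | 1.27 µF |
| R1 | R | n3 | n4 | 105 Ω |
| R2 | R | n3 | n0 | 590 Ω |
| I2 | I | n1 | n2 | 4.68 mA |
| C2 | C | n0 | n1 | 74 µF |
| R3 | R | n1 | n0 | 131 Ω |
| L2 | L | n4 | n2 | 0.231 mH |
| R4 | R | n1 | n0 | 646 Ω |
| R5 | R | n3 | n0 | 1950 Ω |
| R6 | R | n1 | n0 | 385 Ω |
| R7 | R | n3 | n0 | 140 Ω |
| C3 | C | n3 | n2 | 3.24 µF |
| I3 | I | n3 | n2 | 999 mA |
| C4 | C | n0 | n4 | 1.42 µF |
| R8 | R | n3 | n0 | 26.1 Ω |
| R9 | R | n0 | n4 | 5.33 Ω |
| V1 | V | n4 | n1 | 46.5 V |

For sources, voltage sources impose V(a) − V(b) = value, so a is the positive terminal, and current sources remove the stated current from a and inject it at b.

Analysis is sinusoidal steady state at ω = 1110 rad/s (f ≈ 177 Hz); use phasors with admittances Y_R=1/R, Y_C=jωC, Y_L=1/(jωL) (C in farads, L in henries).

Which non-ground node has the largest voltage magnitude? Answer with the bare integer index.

1

Element admittances at ω=1110 rad/s:
  I1: injects 0.101 A into n3 (from n2)
  Y(L1) = 0.000-0.07903j S between n4,n1
  Y(C1) = 0.000+0.001410j S between n1,n2
  Y(R1) = 0.009524+0.000j S between n3,n4
  Y(R2) = 0.001695+0.000j S between n3,n0
  I2: injects 0.00468 A into n2 (from n1)
  Y(C2) = 0.000+0.08214j S between n0,n1
  Y(R3) = 0.007634+0.000j S between n1,n0
  Y(L2) = 0.000-3.900j S between n4,n2
  Y(R4) = 0.001548+0.000j S between n1,n0
  Y(R5) = 0.0005128+0.000j S between n3,n0
  Y(R6) = 0.002597+0.000j S between n1,n0
  Y(R7) = 0.007143+0.000j S between n3,n0
  Y(C3) = 0.000+0.003596j S between n3,n2
  I3: injects 0.999 A into n2 (from n3)
  Y(C4) = 0.000+0.001576j S between n0,n4
  Y(R8) = 0.03831+0.000j S between n3,n0
  Y(R9) = 0.1876+0.000j S between n0,n4
  V1: constraint V(n4)−V(n1) = 46.5
Assemble and solve the 5×5 MNA system:
  V(n1)=-34.74+13.30j  V(n2)=11.80+13.54j  V(n3)=-14.35+3.859j  V(n4)=11.76+13.30j
  i(V1)=-1.496+0.9122j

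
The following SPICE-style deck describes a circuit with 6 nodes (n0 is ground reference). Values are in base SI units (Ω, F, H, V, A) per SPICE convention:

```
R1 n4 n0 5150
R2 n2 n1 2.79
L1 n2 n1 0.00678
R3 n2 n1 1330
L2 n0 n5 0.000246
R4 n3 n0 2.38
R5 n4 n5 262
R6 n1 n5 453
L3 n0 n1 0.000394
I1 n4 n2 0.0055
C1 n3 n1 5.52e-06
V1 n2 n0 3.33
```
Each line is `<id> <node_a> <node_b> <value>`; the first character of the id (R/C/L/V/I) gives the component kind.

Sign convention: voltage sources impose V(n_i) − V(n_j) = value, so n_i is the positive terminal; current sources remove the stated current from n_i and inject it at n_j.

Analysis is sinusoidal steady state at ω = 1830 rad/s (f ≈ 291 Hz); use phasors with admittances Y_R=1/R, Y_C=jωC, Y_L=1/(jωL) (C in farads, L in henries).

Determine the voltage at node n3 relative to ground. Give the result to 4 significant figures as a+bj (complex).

Apply KCL at each of the 5 non-ground nodes and solve the resulting linear system.
Node n1: branches {R2, L1, R3, R6, L3, C1} → V_1 = 0.3653+0.7300j
Node n2: branches {R2, L1, R3, I1, V1} → V_2 = 3.330+0.000j
Node n3: branches {R4, C1} → V_3 = -0.01733+0.009199j
Node n4: branches {R1, R5, I1} → V_4 = -1.372-0.001896j
Node n5: branches {L2, R5, R6} → V_5 = -0.0007276-0.001992j
Source currents: i(V1)=-1.001+0.5012j

-0.01733+0.009199j V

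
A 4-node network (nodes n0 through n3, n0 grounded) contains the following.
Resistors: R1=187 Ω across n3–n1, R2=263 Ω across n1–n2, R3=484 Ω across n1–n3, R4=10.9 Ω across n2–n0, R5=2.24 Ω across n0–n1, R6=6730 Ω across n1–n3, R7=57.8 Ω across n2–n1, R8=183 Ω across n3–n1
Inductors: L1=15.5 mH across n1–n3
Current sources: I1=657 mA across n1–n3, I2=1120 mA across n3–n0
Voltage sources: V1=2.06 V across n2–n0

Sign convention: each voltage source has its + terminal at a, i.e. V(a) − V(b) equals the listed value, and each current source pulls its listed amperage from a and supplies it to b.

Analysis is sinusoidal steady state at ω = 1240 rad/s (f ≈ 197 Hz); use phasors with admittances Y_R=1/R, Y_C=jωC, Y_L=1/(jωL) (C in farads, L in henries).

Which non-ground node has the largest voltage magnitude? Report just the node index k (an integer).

3

Apply KCL at each of the 3 non-ground nodes and solve the resulting linear system.
Node n1: branches {R1, L1, R2, R3, R5, R6, R7, I1, R8} → V_1 = -2.303+0.000j
Node n2: branches {R2, R4, R7, V1} → V_2 = 2.060+0.000j
Node n3: branches {R1, L1, R3, R6, I1, R8, I2} → V_3 = -4.399-8.374j
Source currents: i(V1)=-0.2811+0.000j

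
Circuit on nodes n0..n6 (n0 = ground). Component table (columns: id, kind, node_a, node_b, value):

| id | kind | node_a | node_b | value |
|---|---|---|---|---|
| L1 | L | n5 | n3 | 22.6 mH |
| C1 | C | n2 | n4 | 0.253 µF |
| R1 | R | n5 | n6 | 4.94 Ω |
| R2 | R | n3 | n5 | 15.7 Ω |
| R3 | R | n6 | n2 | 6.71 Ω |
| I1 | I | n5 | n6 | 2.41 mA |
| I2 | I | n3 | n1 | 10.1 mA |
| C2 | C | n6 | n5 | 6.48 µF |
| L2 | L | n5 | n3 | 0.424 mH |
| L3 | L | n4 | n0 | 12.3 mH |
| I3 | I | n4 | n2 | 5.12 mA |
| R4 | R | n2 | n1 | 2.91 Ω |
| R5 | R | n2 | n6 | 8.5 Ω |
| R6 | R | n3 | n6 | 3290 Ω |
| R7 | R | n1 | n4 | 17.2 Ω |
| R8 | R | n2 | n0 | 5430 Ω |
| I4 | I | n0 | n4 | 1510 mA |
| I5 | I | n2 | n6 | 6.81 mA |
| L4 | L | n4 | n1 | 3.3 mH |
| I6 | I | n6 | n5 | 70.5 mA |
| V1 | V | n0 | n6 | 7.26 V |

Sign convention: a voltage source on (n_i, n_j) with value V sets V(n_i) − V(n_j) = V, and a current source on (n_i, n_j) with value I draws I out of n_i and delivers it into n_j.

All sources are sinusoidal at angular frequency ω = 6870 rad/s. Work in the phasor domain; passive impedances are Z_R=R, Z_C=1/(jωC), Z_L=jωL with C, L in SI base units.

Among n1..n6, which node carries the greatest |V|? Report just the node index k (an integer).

4

Apply KCL at each of the 6 non-ground nodes and solve the resulting linear system.
Node n1: branches {I2, R4, R7, L4} → V_1 = 1.784+1.124j
Node n2: branches {C1, R3, I3, R4, R5, R8, I5} → V_2 = -2.208+0.6827j
Node n3: branches {L1, R2, I2, L2, R6} → V_3 = -6.992-0.08805j
Node n4: branches {C1, L3, I3, R7, I4, L4} → V_4 = 15.39+14.06j
Node n5: branches {L1, R1, R2, I1, C2, L2, I6} → V_5 = -6.987-0.05988j
Node n6: branches {R1, R3, I1, C2, R5, R6, I5, I6, V1} → V_6 = -7.260+0.000j
Source currents: i(V1)=-1.344-0.1821j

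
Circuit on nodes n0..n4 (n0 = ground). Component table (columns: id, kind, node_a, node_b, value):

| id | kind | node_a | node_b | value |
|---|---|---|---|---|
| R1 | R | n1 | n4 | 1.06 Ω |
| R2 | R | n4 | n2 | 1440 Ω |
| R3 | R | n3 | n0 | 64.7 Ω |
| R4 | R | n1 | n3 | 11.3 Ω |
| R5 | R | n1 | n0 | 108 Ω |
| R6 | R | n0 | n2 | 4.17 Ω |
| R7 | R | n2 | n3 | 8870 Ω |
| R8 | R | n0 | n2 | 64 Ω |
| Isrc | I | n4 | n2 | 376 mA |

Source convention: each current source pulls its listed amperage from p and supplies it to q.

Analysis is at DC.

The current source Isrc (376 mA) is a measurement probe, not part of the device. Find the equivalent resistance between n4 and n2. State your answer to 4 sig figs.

R_eq = 47.75 Ω

MNA unknowns: 4 node voltages V₁..V_4
R1: Y=0.9434 on G[1,4]
R2: Y=0.0006944 on G[4,2]
R3: Y=0.01546 on G[3,0]
R4: Y=0.08850 on G[1,3]
R5: Y=0.009259 on G[1,0]
R6: Y=0.2398 on G[0,2]
R7: Y=0.0001127 on G[2,3]
R8: Y=0.01562 on G[0,2]
Isrc: z[4]−=0.376, z[2]+=0.376
solve → V1=-16.15, V2=1.417, V3=-13.73, V4=-16.54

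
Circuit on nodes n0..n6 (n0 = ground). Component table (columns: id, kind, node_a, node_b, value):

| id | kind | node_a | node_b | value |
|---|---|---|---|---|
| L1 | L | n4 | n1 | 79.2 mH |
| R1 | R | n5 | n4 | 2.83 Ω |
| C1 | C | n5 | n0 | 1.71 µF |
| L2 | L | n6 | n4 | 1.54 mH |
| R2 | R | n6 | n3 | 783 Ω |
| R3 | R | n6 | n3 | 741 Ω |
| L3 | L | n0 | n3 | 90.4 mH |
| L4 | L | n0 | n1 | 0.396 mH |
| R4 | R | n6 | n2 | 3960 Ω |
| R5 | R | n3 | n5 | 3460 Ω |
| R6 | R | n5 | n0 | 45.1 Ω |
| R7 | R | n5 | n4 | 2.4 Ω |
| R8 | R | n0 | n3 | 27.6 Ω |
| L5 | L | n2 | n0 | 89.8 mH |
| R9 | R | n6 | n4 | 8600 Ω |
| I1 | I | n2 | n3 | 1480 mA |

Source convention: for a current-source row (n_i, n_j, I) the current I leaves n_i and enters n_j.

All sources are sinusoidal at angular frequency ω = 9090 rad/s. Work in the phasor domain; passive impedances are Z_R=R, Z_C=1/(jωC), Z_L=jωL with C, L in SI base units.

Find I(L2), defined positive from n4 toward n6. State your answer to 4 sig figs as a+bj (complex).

-0.03871+0.2649j A

Apply KCL at each of the 6 non-ground nodes and solve the resulting linear system.
Node n1: branches {L1, L4} → V_1 = -0.01809-0.04873j
Node n2: branches {R4, L5, I1} → V_2 = -237.0-1159j
Node n3: branches {R2, R3, L3, R5, R8, I1} → V_3 = 37.77+0.4835j
Node n4: branches {L1, R1, L2, R7, R9} → V_4 = -3.636-9.794j
Node n5: branches {R1, C1, R5, R6, R7} → V_5 = -3.704-9.444j
Node n6: branches {L2, R2, R3, R4, R9} → V_6 = 0.07213-9.253j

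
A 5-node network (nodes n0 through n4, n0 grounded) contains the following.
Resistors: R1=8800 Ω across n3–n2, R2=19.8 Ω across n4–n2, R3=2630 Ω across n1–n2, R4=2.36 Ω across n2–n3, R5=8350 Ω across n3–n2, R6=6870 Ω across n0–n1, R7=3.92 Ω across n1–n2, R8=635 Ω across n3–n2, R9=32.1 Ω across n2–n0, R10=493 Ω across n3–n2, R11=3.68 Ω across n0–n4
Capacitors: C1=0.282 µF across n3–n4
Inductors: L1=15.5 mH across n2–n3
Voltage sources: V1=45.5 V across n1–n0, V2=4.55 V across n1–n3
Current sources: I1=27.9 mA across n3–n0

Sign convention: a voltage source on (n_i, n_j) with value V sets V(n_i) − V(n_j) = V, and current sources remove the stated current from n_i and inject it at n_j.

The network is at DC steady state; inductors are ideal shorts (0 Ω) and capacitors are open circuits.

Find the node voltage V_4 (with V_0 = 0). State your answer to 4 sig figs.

MNA unknowns: 4 node voltages V₁..V_4 plus 3 source currents (L1, V1, V2)
R1: Y=0.0001136 on G[3,2]
R2: Y=0.05051 on G[4,2]
R3: Y=0.0003802 on G[1,2]
R4: Y=0.4237 on G[2,3]
C1: Y=0.000 on G[3,4]
L1: row V2−V3=0, i_L1 at 2,3
R5: Y=0.0001198 on G[3,2]
R6: Y=0.0001456 on G[0,1]
R7: Y=0.2551 on G[1,2]
R8: Y=0.001575 on G[3,2]
R9: Y=0.03115 on G[2,0]
R10: Y=0.002028 on G[3,2]
R11: Y=0.2717 on G[0,4]
V1: row V1−V0=45.5, i_V1 at 1,0
V2: row V1−V3=4.55, i_V2 at 1,3
I1: z[3]−=0.0279, z[0]+=0.0279
solve → V1=45.50, V2=40.95, V3=40.95, V4=6.418
aux → i_L1=-1.857, i_V1=-3.054, i_V2=1.885

6.418 V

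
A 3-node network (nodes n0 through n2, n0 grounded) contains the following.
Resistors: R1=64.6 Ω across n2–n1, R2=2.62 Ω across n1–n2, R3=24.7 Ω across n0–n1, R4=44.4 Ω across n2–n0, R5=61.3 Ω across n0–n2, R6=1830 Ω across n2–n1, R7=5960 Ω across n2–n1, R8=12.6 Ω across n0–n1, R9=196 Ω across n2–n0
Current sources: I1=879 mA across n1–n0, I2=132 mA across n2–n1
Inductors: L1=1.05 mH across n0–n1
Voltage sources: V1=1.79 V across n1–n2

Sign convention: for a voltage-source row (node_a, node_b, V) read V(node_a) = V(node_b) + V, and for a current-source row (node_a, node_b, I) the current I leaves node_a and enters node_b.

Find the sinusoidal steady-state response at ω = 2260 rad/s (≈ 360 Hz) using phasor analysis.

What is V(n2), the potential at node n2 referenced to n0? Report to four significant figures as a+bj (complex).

-2.431-1.650j V

Element admittances at ω=2260 rad/s:
  Y(R1) = 0.01548+0.000j S between n2,n1
  I1: injects 0.879 A into n0 (from n1)
  Y(R2) = 0.3817+0.000j S between n1,n2
  Y(R3) = 0.04049+0.000j S between n0,n1
  I2: injects 0.132 A into n1 (from n2)
  Y(R4) = 0.02252+0.000j S between n2,n0
  Y(R5) = 0.01631+0.000j S between n0,n2
  Y(L1) = 0.000-0.4214j S between n0,n1
  Y(R6) = 0.0005464+0.000j S between n2,n1
  Y(R7) = 0.0001678+0.000j S between n2,n1
  Y(R8) = 0.07937+0.000j S between n0,n1
  Y(R9) = 0.005102+0.000j S between n2,n0
  V1: constraint V(n1)−V(n2) = 1.79
Assemble and solve the 3×3 MNA system:
  V(n1)=-0.6413-1.650j  V(n2)=-2.431-1.650j
  i(V1)=-0.6870-0.07250j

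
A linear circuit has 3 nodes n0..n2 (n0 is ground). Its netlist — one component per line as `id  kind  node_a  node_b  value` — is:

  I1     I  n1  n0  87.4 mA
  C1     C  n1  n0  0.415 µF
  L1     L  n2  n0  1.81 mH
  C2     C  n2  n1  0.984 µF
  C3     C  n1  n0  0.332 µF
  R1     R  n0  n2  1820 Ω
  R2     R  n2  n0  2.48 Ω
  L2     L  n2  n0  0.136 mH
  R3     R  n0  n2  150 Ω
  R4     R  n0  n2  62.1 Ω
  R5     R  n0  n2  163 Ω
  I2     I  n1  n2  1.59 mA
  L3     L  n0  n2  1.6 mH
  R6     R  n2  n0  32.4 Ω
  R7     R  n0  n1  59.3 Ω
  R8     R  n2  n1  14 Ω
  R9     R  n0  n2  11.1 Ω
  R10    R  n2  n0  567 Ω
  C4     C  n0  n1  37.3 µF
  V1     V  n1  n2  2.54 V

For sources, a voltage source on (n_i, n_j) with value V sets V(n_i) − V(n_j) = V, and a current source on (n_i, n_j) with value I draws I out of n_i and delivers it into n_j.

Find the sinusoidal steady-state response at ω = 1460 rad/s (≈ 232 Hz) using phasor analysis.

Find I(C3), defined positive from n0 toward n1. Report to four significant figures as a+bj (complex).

-1.196e-05-0.001242j A

Element admittances at ω=1460 rad/s:
  I1: injects 0.0874 A into n0 (from n1)
  Y(C1) = 0.000+0.0006059j S between n1,n0
  Y(L1) = 0.000-0.3784j S between n2,n0
  Y(C2) = 0.000+0.001437j S between n2,n1
  Y(C3) = 0.000+0.0004847j S between n1,n0
  Y(R1) = 0.0005495+0.000j S between n0,n2
  Y(R2) = 0.4032+0.000j S between n2,n0
  Y(L2) = 0.000-5.036j S between n2,n0
  Y(R3) = 0.006667+0.000j S between n0,n2
  Y(R4) = 0.01610+0.000j S between n0,n2
  Y(R5) = 0.006135+0.000j S between n0,n2
  I2: injects 0.00159 A into n2 (from n1)
  Y(L3) = 0.000-0.4281j S between n0,n2
  Y(R6) = 0.03086+0.000j S between n2,n0
  Y(R7) = 0.01686+0.000j S between n0,n1
  Y(R8) = 0.07143+0.000j S between n2,n1
  Y(R9) = 0.09009+0.000j S between n0,n2
  Y(R10) = 0.001764+0.000j S between n2,n0
  Y(C4) = 0.000+0.05446j S between n0,n1
  V1: constraint V(n1)−V(n2) = 2.54
Assemble and solve the 3×3 MNA system:
  V(n1)=2.562-0.02467j  V(n2)=0.02194-0.02467j
  i(V1)=-0.3150-0.1455j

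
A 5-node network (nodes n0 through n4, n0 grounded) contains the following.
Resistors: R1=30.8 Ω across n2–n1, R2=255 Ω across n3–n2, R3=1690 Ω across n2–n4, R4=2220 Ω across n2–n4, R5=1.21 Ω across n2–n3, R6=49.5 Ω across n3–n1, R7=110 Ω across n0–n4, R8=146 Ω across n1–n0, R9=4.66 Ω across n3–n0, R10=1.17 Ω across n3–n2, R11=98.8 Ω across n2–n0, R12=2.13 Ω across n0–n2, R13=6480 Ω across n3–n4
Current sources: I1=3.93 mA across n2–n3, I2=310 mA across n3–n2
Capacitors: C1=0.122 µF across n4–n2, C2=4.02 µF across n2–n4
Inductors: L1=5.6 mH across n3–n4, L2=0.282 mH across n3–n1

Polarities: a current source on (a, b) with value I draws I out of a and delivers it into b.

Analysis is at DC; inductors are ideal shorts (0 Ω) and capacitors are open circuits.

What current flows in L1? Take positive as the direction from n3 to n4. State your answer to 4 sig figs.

-0.001173 A

Element admittances at DC:
  Y(R1) = 0.03247 S between n2,n1
  Y(R2) = 0.003922 S between n3,n2
  Y(R3) = 0.0005917 S between n2,n4
  Y(R4) = 0.0004505 S between n2,n4
  Y(R5) = 0.8264 S between n2,n3
  Y(R6) = 0.02020 S between n3,n1
  I1: injects 0.00393 A into n3 (from n2)
  Y(C1) = 0.000 S between n4,n2
  L1: short n3↔n4 (DC inductor)
  Y(R7) = 0.009091 S between n0,n4
  Y(R8) = 0.006849 S between n1,n0
  Y(R9) = 0.2146 S between n3,n0
  Y(R10) = 0.8547 S between n3,n2
  L2: short n3↔n1 (DC inductor)
  Y(R11) = 0.01012 S between n2,n0
  Y(C2) = 0.000 S between n2,n4
  Y(R12) = 0.4695 S between n0,n2
  Y(R13) = 0.0001543 S between n3,n4
  I2: injects 0.31 A into n2 (from n3)
Assemble and solve the 6×6 MNA system:
  V(n1)=-0.1103  V(n2)=0.05301  V(n3)=-0.1103  V(n4)=-0.1103
  i(L1)=-0.001173  i(L2)=-0.006057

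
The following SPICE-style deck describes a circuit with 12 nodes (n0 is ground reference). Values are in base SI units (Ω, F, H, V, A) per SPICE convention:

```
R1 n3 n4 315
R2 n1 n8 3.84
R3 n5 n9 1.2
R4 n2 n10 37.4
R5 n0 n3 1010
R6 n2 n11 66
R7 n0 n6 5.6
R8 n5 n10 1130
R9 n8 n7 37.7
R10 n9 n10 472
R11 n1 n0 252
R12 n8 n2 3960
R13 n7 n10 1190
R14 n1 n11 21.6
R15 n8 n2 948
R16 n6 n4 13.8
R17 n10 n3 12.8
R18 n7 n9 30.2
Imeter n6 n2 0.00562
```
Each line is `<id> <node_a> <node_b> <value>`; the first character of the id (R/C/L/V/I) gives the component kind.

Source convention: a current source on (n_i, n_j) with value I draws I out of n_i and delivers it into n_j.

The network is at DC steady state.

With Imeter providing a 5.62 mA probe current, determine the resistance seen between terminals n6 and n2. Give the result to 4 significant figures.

R_eq = 158.1 Ω

Element admittances at DC:
  Y(R1) = 0.003175 S between n3,n4
  Y(R2) = 0.2604 S between n1,n8
  Y(R3) = 0.8333 S between n5,n9
  Y(R4) = 0.02674 S between n2,n10
  Y(R5) = 0.0009901 S between n0,n3
  Y(R6) = 0.01515 S between n2,n11
  Y(R7) = 0.1786 S between n0,n6
  Y(R8) = 0.0008850 S between n5,n10
  Y(R9) = 0.02653 S between n8,n7
  Y(R10) = 0.002119 S between n9,n10
  Y(R11) = 0.003968 S between n1,n0
  Y(R12) = 0.0002525 S between n8,n2
  Y(R13) = 0.0008403 S between n7,n10
  Y(R14) = 0.04630 S between n1,n11
  Y(R15) = 0.001055 S between n8,n2
  Y(R16) = 0.07246 S between n6,n4
  Y(R17) = 0.07812 S between n10,n3
  Y(R18) = 0.03311 S between n7,n9
  Imeter: injects 0.00562 A into n2 (from n6)
Assemble and solve the 11×11 MNA system:
  V(n1)=0.6766  V(n2)=0.8697  V(n3)=0.7137  V(n4)=0.01176  V(n5)=0.6925  V(n6)=-0.01899  V(n7)=0.6871  V(n8)=0.6784  V(n9)=0.6925  V(n10)=0.7513  V(n11)=0.7242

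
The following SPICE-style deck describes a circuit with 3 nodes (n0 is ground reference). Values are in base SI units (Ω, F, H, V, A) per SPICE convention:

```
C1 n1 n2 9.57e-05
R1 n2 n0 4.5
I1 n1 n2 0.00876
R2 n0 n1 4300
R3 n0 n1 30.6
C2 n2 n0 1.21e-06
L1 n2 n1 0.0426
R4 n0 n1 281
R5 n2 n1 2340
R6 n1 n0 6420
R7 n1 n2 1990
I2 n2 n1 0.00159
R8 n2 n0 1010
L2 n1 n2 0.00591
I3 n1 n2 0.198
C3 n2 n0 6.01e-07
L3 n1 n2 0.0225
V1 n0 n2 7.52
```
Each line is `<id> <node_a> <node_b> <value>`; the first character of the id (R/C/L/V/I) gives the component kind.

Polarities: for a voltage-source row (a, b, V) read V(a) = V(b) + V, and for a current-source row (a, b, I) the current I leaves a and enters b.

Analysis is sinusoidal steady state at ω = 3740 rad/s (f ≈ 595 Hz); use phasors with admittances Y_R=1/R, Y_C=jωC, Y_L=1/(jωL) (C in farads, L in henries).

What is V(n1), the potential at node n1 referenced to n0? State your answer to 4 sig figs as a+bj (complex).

Element admittances at ω=3740 rad/s:
  Y(C1) = 0.000+0.3579j S between n1,n2
  Y(R1) = 0.2222+0.000j S between n2,n0
  I1: injects 0.00876 A into n2 (from n1)
  Y(R2) = 0.0002326+0.000j S between n0,n1
  Y(R3) = 0.03268+0.000j S between n0,n1
  Y(C2) = 0.000+0.004525j S between n2,n0
  Y(L1) = 0.000-0.006277j S between n2,n1
  Y(R4) = 0.003559+0.000j S between n0,n1
  Y(R5) = 0.0004274+0.000j S between n2,n1
  Y(R6) = 0.0001558+0.000j S between n1,n0
  Y(R7) = 0.0005025+0.000j S between n1,n2
  I2: injects 0.00159 A into n1 (from n2)
  Y(R8) = 0.0009901+0.000j S between n2,n0
  Y(L2) = 0.000-0.04524j S between n1,n2
  I3: injects 0.198 A into n2 (from n1)
  Y(C3) = 0.000+0.002248j S between n2,n0
  Y(L3) = 0.000-0.01188j S between n1,n2
  V1: constraint V(n0)−V(n2) = 7.52
Assemble and solve the 3×3 MNA system:
  V(n1)=-7.490-0.2348j  V(n2)=-7.520+0.000j
  i(V1)=-1.953-0.05953j

-7.490-0.2348j V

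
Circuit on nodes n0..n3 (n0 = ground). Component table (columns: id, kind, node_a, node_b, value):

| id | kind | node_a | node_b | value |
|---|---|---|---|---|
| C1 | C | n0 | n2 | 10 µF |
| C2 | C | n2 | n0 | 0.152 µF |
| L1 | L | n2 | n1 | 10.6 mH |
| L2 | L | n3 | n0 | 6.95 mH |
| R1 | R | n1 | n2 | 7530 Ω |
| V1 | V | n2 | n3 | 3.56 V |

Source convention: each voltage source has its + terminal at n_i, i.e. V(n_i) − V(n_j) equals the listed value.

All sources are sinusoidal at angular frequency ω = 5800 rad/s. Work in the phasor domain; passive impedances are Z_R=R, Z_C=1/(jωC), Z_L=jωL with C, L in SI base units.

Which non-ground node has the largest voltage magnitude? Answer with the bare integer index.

3

MNA unknowns: 3 node voltages V₁..V_3 plus 1 source current (V1)
C1: Y=0.000+0.05800j on G[0,2]
C2: Y=0.000+0.0008816j on G[2,0]
L1: Y=0.000-0.01627j on G[2,1]
L2: Y=0.000-0.02481j on G[3,0]
R1: Y=0.0001328+0.000j on G[1,2]
V1: row V2−V3=3.56, i_V1 at 2,3
solve → V1=-2.592+0.000j, V2=-2.592+0.000j, V3=-6.152+0.000j
aux → i_V1=0.000+0.1526j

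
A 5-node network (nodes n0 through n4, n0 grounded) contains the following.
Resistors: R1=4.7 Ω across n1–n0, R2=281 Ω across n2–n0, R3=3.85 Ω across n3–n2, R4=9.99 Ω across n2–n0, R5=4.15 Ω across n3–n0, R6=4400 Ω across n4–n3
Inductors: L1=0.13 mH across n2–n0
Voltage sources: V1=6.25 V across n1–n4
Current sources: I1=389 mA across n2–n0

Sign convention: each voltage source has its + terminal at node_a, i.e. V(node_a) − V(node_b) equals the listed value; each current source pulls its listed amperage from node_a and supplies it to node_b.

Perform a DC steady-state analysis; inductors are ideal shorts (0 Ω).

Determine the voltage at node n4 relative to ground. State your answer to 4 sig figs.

-6.243 V

Apply KCL at each of the 4 non-ground nodes and solve the resulting linear system.
Node n1: branches {R1, V1} → V_1 = 0.006666
Node n2: branches {L1, R2, R3, R4, I1} → V_2 = 0.000
Node n3: branches {R3, R5, R6} → V_3 = -0.002833
Node n4: branches {R6, V1} → V_4 = -6.243
Source currents: i(L1)=-0.3897, i(V1)=-0.001418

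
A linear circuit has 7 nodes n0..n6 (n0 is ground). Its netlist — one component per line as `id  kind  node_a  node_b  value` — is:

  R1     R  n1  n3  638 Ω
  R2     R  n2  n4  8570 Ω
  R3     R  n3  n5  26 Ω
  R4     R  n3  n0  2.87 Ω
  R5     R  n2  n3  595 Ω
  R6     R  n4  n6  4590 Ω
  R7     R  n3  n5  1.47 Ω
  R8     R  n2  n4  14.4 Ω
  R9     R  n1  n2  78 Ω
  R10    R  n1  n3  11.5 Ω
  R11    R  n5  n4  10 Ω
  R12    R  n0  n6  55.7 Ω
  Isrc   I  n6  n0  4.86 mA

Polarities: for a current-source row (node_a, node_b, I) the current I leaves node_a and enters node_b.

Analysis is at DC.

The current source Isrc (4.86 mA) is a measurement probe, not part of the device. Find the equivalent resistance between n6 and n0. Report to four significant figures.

Element admittances at DC:
  Y(R1) = 0.001567 S between n1,n3
  Y(R2) = 0.0001167 S between n2,n4
  Y(R3) = 0.03846 S between n3,n5
  Y(R4) = 0.3484 S between n3,n0
  Y(R5) = 0.001681 S between n2,n3
  Y(R6) = 0.0002179 S between n4,n6
  Y(R7) = 0.6803 S between n3,n5
  Y(R8) = 0.06944 S between n2,n4
  Y(R9) = 0.01282 S between n1,n2
  Y(R10) = 0.08696 S between n1,n3
  Y(R11) = 0.1000 S between n5,n4
  Y(R12) = 0.01795 S between n0,n6
  Isrc: injects 0.00486 A into n0 (from n6)
Assemble and solve the 6×6 MNA system:
  V(n1)=-0.0002296  V(n2)=-0.0006637  V(n3)=-0.0001668  V(n4)=-0.0007558  V(n5)=-0.0002387  V(n6)=-0.2675

R_eq = 55.03 Ω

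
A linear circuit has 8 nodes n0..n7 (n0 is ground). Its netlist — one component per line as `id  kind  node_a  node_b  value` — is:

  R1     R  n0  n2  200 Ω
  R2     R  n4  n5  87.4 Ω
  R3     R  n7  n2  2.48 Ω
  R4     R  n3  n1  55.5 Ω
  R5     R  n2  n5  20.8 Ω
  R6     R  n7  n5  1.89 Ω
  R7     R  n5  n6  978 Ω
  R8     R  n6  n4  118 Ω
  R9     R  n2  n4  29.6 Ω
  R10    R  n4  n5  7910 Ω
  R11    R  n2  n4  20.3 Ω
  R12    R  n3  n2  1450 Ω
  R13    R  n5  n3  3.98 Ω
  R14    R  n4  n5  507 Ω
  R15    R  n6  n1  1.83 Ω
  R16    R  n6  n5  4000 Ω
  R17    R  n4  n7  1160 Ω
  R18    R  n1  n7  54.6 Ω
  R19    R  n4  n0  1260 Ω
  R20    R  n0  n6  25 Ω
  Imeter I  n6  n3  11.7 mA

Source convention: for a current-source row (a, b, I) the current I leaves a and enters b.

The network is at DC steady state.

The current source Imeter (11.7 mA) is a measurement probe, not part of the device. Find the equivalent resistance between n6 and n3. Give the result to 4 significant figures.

R_eq = 22.99 Ω

Element admittances at DC:
  Y(R1) = 0.005000 S between n0,n2
  Y(R2) = 0.01144 S between n4,n5
  Y(R3) = 0.4032 S between n7,n2
  Y(R4) = 0.01802 S between n3,n1
  Y(R5) = 0.04808 S between n2,n5
  Y(R6) = 0.5291 S between n7,n5
  Y(R7) = 0.001022 S between n5,n6
  Y(R8) = 0.008475 S between n6,n4
  Y(R9) = 0.03378 S between n2,n4
  Y(R10) = 0.0001264 S between n4,n5
  Y(R11) = 0.04926 S between n2,n4
  Y(R12) = 0.0006897 S between n3,n2
  Y(R13) = 0.2513 S between n5,n3
  Y(R14) = 0.001972 S between n4,n5
  Y(R15) = 0.5464 S between n6,n1
  Y(R16) = 0.0002500 S between n6,n5
  Y(R17) = 0.0008621 S between n4,n7
  Y(R18) = 0.01832 S between n1,n7
  Y(R19) = 0.0007937 S between n4,n0
  Y(R20) = 0.04000 S between n0,n6
  Imeter: injects 0.0117 A into n3 (from n6)
Assemble and solve the 7×7 MNA system:
  V(n1)=-0.01273  V(n2)=0.1976  V(n3)=0.2408  V(n4)=0.1801  V(n5)=0.2125  V(n6)=-0.02828  V(n7)=0.2018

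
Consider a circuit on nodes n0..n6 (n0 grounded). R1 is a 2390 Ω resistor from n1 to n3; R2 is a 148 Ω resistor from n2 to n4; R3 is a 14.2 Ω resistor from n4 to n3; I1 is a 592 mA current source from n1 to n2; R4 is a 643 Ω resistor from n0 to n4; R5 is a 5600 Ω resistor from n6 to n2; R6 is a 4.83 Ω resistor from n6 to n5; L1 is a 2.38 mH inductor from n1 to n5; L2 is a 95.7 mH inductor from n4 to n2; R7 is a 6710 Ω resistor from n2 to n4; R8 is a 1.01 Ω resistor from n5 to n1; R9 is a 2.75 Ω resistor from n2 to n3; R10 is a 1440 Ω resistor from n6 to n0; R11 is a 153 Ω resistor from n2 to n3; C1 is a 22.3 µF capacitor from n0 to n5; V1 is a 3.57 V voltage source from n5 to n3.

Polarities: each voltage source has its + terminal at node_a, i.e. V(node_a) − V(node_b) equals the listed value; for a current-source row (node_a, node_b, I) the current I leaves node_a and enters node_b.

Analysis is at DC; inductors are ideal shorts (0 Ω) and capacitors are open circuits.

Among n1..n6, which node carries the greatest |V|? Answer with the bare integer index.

MNA unknowns: 6 node voltages V₁..V_6 plus 3 source currents (L1, L2, V1)
R1: Y=0.0004184 on G[1,3]
R2: Y=0.006757 on G[2,4]
R3: Y=0.07042 on G[4,3]
I1: z[1]−=0.592, z[2]+=0.592
R4: Y=0.001555 on G[0,4]
R5: Y=0.0001786 on G[6,2]
R6: Y=0.2070 on G[6,5]
L1: row V1−V5=0, i_L1 at 1,5
L2: row V4−V2=0, i_L2 at 4,2
R7: Y=0.0001490 on G[2,4]
R8: Y=0.9901 on G[5,1]
R9: Y=0.3636 on G[2,3]
R10: Y=0.0006944 on G[6,0]
R11: Y=0.006536 on G[2,3]
C1: Y=0.000 on G[0,5]
V1: row V5−V3=3.57, i_V1 at 5,3
solve → V1=1.539, V2=-0.6841, V3=-2.031, V4=-0.6841, V5=1.539, V6=1.532
aux → i_L1=-0.5935, i_L2=-0.09379, i_V1=-0.5950

3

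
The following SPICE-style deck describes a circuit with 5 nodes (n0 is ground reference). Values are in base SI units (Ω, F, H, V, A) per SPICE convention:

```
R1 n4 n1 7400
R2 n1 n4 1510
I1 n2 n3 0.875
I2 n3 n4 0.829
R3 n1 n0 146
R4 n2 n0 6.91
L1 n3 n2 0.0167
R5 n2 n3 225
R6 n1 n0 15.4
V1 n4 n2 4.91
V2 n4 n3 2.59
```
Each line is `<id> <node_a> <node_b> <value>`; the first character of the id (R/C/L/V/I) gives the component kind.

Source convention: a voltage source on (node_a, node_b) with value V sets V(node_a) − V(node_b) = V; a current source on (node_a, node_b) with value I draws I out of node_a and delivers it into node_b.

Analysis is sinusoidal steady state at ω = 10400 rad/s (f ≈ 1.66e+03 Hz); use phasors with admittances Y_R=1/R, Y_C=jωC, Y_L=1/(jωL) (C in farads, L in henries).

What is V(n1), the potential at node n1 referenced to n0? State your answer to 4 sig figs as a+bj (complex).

Element admittances at ω=10400 rad/s:
  Y(R1) = 0.0001351+0.000j S between n4,n1
  Y(R2) = 0.0006623+0.000j S between n1,n4
  I1: injects 0.875 A into n3 (from n2)
  I2: injects 0.829 A into n4 (from n3)
  Y(R3) = 0.006849+0.000j S between n1,n0
  Y(R4) = 0.1447+0.000j S between n2,n0
  Y(L1) = 0.000-0.005758j S between n3,n2
  Y(R5) = 0.004444+0.000j S between n2,n3
  Y(R6) = 0.06494+0.000j S between n1,n0
  V1: constraint V(n4)−V(n2) = 4.91
  V2: constraint V(n4)−V(n3) = 2.59
Assemble and solve the 6×6 MNA system:
  V(n1)=0.05365+0.000j  V(n2)=-0.02661+0.000j  V(n3)=2.293+0.000j  V(n4)=4.883+0.000j
  i(V1)=0.8608+0.01336j  i(V2)=-0.03569-0.01336j

0.05365+0.000j V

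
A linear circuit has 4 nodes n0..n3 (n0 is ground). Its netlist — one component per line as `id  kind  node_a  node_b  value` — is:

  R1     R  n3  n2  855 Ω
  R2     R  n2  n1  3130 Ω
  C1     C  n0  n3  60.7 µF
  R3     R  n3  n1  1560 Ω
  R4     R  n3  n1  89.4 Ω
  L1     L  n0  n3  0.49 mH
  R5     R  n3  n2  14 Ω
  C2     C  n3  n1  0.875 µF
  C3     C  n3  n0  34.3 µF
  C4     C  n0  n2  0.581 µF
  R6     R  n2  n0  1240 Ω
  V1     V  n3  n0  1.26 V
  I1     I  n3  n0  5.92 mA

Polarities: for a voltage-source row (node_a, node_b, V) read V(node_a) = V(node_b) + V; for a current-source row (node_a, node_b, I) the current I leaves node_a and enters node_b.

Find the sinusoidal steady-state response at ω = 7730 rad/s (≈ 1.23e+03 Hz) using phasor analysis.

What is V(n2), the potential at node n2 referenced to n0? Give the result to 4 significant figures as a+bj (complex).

MNA unknowns: 3 node voltages V₁..V_3 plus 1 source current (V1)
R1: Y=0.001170+0.000j on G[3,2]
R2: Y=0.0003195+0.000j on G[2,1]
C1: Y=0.000+0.4692j on G[0,3]
R3: Y=0.0006410+0.000j on G[3,1]
R4: Y=0.01119+0.000j on G[3,1]
L1: Y=0.000-0.2640j on G[0,3]
R5: Y=0.07143+0.000j on G[3,2]
C2: Y=0.000+0.006764j on G[3,1]
C3: Y=0.000+0.2651j on G[3,0]
C4: Y=0.000+0.004491j on G[0,2]
R6: Y=0.0008065+0.000j on G[2,0]
V1: row V3−V0=1.26, i_V1 at 3,0
I1: z[3]−=0.00592, z[0]+=0.00592
solve → V1=1.259-0.001313j, V2=1.242-0.07564j, V3=1.260+0.000j
aux → i_V1=-0.007261-0.5981j

1.242-0.07564j V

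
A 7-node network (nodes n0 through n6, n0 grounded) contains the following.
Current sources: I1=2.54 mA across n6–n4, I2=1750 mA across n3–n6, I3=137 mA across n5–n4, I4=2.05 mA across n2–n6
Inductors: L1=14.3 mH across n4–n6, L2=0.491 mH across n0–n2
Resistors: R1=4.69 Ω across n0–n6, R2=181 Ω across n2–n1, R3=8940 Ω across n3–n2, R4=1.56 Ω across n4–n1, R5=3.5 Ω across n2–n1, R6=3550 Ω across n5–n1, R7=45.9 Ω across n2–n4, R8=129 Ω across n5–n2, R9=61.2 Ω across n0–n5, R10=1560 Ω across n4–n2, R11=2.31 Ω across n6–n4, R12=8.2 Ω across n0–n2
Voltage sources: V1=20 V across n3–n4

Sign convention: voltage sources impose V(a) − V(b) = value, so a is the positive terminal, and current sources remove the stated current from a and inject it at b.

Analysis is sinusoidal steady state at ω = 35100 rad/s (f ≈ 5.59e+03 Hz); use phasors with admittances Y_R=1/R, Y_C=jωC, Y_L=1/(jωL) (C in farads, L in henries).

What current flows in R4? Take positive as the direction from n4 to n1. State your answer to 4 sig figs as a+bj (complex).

Element admittances at ω=35100 rad/s:
  I1: injects 0.00254 A into n4 (from n6)
  Y(L1) = 0.000-0.001992j S between n4,n6
  Y(R1) = 0.2132+0.000j S between n0,n6
  Y(R2) = 0.005525+0.000j S between n2,n1
  Y(R3) = 0.0001119+0.000j S between n3,n2
  I2: injects 1.75 A into n6 (from n3)
  Y(R4) = 0.6410+0.000j S between n4,n1
  Y(R5) = 0.2857+0.000j S between n2,n1
  Y(R6) = 0.0002817+0.000j S between n5,n1
  Y(R7) = 0.02179+0.000j S between n2,n4
  Y(R8) = 0.007752+0.000j S between n5,n2
  Y(R9) = 0.01634+0.000j S between n0,n5
  Y(R10) = 0.0006410+0.000j S between n4,n2
  Y(L2) = 0.000-0.05802j S between n0,n2
  I3: injects 0.137 A into n4 (from n5)
  Y(R11) = 0.4329+0.000j S between n6,n4
  Y(R12) = 0.1220+0.000j S between n0,n2
  I4: injects 0.00205 A into n6 (from n2)
  V1: constraint V(n3)−V(n4) = 20
Assemble and solve the 7×7 MNA system:
  V(n1)=-1.825-0.2777j  V(n2)=-1.358-0.3741j  V(n3)=17.97-0.2340j  V(n4)=-2.035-0.2340j  V(n5)=-6.074-0.1222j  V(n6)=1.344-0.1463j
  i(V1)=-1.752-1.568e-05j

-0.1346+0.02804j A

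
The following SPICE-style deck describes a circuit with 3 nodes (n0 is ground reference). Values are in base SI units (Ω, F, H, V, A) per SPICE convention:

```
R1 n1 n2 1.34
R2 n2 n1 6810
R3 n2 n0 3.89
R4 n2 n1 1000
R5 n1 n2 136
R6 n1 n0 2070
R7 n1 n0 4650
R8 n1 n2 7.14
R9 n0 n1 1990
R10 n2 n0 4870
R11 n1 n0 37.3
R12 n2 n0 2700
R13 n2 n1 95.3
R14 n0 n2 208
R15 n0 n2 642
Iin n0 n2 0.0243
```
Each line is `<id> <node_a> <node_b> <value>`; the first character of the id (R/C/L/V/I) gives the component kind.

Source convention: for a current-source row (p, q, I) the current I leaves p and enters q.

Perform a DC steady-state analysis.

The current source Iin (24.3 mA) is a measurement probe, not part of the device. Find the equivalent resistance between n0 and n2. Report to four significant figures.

MNA unknowns: 2 node voltages V₁..V_2
R1: Y=0.7463 on G[1,2]
R2: Y=0.0001468 on G[2,1]
R3: Y=0.2571 on G[2,0]
R4: Y=0.001000 on G[2,1]
R5: Y=0.007353 on G[1,2]
R6: Y=0.0004831 on G[1,0]
R7: Y=0.0002151 on G[1,0]
R8: Y=0.1401 on G[1,2]
R9: Y=0.0005025 on G[0,1]
R10: Y=0.0002053 on G[2,0]
R11: Y=0.02681 on G[1,0]
R12: Y=0.0003704 on G[2,0]
R13: Y=0.01049 on G[2,1]
R14: Y=0.004808 on G[0,2]
R15: Y=0.001558 on G[0,2]
Iin: z[0]−=0.0243, z[2]+=0.0243
solve → V1=0.08095, V2=0.08345

R_eq = 3.434 Ω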